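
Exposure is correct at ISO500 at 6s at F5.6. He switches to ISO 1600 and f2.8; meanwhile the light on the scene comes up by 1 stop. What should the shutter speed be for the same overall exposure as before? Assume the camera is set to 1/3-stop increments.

1/4s

Scene light: 1 stop brighter.
ISO: 500 → 640 → 800 → 1000 → 1250 → 1600 — 1 2/3 stops raised (brighter).
Aperture: f/5.6 → f/5 → f/4.5 → f/4 → f/3.5 → f/3.2 → f/2.8 — 2 stops opened up (brighter).
Net so far: 4 2/3 stops brighter. Shutter speed: 6 → 5 → 4 → 3.2 → 2.5 → 2 → 1.6 → 1.3 → 1 → 0.8 → 0.6 → 0.5 → 0.4 → 0.3 → 1/4.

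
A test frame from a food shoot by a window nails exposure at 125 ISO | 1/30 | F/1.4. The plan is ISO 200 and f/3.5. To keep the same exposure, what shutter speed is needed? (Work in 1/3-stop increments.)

1/8s

ISO: 125 → 160 → 200 — 2/3 stop raised (brighter).
Aperture: f/1.4 → f/1.6 → f/1.8 → f/2 → f/2.2 → f/2.5 → f/2.8 → f/3.2 → f/3.5 — 2 2/3 stops smaller aperture (darker).
Net change so far: 2 stops darker. Offset with the shutter speed: 1/30 → 1/25 → 1/20 → 1/15 → 1/13 → 1/10 → 1/8.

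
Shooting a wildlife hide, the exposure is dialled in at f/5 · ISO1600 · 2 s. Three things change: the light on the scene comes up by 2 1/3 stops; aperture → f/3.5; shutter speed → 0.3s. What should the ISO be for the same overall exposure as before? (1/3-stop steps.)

ISO 1000

Scene light: 2 1/3 stops brighter.
Aperture: f/5 → f/4.5 → f/4 → f/3.5 — 1 stop wider (brighter).
Shutter speed: 2 → 1.6 → 1.3 → 1 → 0.8 → 0.6 → 0.5 → 0.4 → 0.3 — 2 2/3 stops shorter (darker).
Net so far: 2/3 stop brighter. ISO: 1600 → 1250 → 1000.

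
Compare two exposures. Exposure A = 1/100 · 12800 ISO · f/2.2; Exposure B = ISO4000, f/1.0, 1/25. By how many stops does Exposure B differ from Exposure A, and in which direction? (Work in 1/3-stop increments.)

Aperture: f/2.2 → f/2 → f/1.8 → f/1.6 → f/1.4 → f/1.2 → f/1.1 → f/1.0 — 2 1/3 stops opened up (brighter).
Shutter speed: 1/100 → 1/80 → 1/60 → 1/50 → 1/40 → 1/30 → 1/25 — 2 stops slower (brighter).
ISO: 12800 → 10000 → 8000 → 6400 → 5000 → 4000 — 1 2/3 stops lower (darker).
Net: +2 1/3 +2 −1 2/3 = +2 2/3 stops.

2 2/3 stops brighter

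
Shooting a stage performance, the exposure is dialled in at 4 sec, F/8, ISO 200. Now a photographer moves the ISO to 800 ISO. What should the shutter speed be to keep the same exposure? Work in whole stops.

ISO: 200 → 400 → 800 — 2 stops raised (brighter).
Need 2 stops darker from the shutter speed: 4 → 2 → 1.

1 s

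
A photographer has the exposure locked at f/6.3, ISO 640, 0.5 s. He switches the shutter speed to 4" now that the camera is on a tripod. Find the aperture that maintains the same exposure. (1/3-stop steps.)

f/18

Shutter speed: 0.5 → 0.6 → 0.8 → 1 → 1.3 → 1.6 → 2 → 2.5 → 3.2 → 4 — 3 stops longer (brighter).
Need 3 stops darker from the aperture: f/6.3 → f/7.1 → f/8 → f/9 → f/10 → f/11 → f/13 → f/14 → f/16 → f/18.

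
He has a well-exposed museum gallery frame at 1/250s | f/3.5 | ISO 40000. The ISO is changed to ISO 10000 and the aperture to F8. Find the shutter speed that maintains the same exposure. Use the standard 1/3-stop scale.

ISO: 40000 → 32000 → 25600 → 20000 → 16000 → 12800 → 10000 — 2 stops lower (darker).
Aperture: f/3.5 → f/4 → f/4.5 → f/5 → f/5.6 → f/6.3 → f/7.1 → f/8 — 2 1/3 stops narrower (darker).
Net change so far: 4 1/3 stops darker. Offset with the shutter speed: 1/250 → 1/200 → 1/160 → 1/125 → 1/100 → 1/80 → 1/60 → 1/50 → 1/40 → 1/30 → 1/25 → 1/20 → 1/15 → 1/13.

1/13s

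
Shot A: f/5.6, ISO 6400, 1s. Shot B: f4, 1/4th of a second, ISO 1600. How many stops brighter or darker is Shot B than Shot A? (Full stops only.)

Aperture: f/5.6 → f/4 — 1 stop opened up (brighter).
Shutter speed: 1 → 1/2 → 1/4 — 2 stops faster (darker).
ISO: 6400 → 3200 → 1600 — 2 stops lower (darker).
Net: +1 −2 −2 = −3 stops.

3 stops darker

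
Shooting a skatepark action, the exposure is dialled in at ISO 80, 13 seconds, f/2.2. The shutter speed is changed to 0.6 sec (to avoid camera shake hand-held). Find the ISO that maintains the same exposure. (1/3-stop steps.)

ISO 1600

Shutter speed: 13 → 10 → 8 → 6 → 5 → 4 → 3.2 → 2.5 → 2 → 1.6 → 1.3 → 1 → 0.8 → 0.6 — 4 1/3 stops faster (darker).
Need 4 1/3 stops brighter from the ISO: 80 → 100 → 125 → 160 → 200 → 250 → 320 → 400 → 500 → 640 → 800 → 1000 → 1250 → 1600.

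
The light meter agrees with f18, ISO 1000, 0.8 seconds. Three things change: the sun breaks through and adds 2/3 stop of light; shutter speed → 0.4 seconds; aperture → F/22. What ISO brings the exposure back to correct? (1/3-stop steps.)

Scene light: 2/3 stop brighter.
Shutter speed: 0.8 → 0.6 → 0.5 → 0.4 — 1 stop shorter (darker).
Aperture: f/18 → f/20 → f/22 — 2/3 stop smaller aperture (darker).
Net so far: 1 stop darker. ISO: 1000 → 1250 → 1600 → 2000.

ISO 2000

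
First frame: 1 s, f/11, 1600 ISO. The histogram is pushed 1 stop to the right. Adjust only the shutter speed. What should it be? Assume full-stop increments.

1/2s

Overexposed by 1 stop → need 1 stop darker.
Shutter speed: 1 → 1/2.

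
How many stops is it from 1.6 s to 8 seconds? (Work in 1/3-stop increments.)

1.6 → 2 → 2.5 → 3.2 → 4 → 5 → 6 → 8 — count the steps: 7 third-stops = 2 1/3 stops.

2 1/3 stops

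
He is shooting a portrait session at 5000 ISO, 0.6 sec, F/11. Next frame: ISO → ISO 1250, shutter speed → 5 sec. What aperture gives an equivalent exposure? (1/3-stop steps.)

ISO: 5000 → 4000 → 3200 → 2500 → 2000 → 1600 → 1250 — 2 stops lower (darker).
Shutter speed: 0.6 → 0.8 → 1 → 1.3 → 1.6 → 2 → 2.5 → 3.2 → 4 → 5 — 3 stops longer (brighter).
Net change so far: 1 stop brighter. Offset with the aperture: f/11 → f/13 → f/14 → f/16.

f/16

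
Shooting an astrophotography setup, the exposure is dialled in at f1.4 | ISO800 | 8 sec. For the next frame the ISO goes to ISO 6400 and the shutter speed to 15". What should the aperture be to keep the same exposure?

f/5.6

ISO: 800 → 1600 → 3200 → 6400 — 3 stops raised (brighter).
Shutter speed: 8 → 15 — 1 stop slower (brighter).
Net change so far: 4 stops brighter. Offset with the aperture: f/1.4 → f/2 → f/2.8 → f/4 → f/5.6.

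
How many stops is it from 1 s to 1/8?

1 → 1/2 → 1/4 → 1/8 — count the steps: 3 stops.

3 stops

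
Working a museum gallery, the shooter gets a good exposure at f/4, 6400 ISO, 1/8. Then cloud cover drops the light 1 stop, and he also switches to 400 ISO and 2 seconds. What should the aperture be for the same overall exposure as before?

Scene light: 1 stop darker.
ISO: 6400 → 3200 → 1600 → 800 → 400 — 4 stops lower (darker).
Shutter speed: 1/8 → 1/4 → 1/2 → 1 → 2 — 4 stops longer (brighter).
Net so far: 1 stop darker. Aperture: f/4 → f/2.8.

f/2.8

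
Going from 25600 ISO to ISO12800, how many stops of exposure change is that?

1 stop

25600 → 12800 — count the steps: 1 stop.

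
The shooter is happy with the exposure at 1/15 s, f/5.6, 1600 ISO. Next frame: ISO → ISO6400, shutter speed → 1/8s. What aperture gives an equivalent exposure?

f/16

ISO: 1600 → 3200 → 6400 — 2 stops higher (brighter).
Shutter speed: 1/15 → 1/8 — 1 stop longer (brighter).
Net change so far: 3 stops brighter. Offset with the aperture: f/5.6 → f/8 → f/11 → f/16.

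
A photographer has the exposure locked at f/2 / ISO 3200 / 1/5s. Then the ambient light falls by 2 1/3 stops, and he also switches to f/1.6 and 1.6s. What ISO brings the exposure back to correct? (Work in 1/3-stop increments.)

Scene light: 2 1/3 stops darker.
Aperture: f/2 → f/1.8 → f/1.6 — 2/3 stop opened up (brighter).
Shutter speed: 1/5 → 1/4 → 0.3 → 0.4 → 0.5 → 0.6 → 0.8 → 1 → 1.3 → 1.6 — 3 stops slower (brighter).
Net so far: 1 1/3 stops brighter. ISO: 3200 → 2500 → 2000 → 1600 → 1250.

ISO 1250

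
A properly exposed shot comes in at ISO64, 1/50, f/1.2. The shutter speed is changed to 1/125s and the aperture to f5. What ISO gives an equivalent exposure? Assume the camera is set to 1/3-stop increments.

Shutter speed: 1/50 → 1/60 → 1/80 → 1/100 → 1/125 — 1 1/3 stops faster (darker).
Aperture: f/1.2 → f/1.4 → f/1.6 → f/1.8 → f/2 → f/2.2 → f/2.5 → f/2.8 → f/3.2 → f/3.5 → f/4 → f/4.5 → f/5 — 4 stops smaller aperture (darker).
Net change so far: 5 1/3 stops darker. Offset with the ISO: 64 → 80 → 100 → 125 → 160 → 200 → 250 → 320 → 400 → 500 → 640 → 800 → 1000 → 1250 → 1600 → 2000 → 2500.

ISO 2500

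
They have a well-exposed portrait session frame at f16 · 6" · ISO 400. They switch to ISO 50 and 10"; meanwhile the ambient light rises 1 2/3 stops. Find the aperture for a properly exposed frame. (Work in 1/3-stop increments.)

f/13

Scene light: 1 2/3 stops brighter.
ISO: 400 → 320 → 250 → 200 → 160 → 125 → 100 → 80 → 64 → 50 — 3 stops lower (darker).
Shutter speed: 6 → 8 → 10 — 2/3 stop slower (brighter).
Net so far: 2/3 stop darker. Aperture: f/16 → f/14 → f/13.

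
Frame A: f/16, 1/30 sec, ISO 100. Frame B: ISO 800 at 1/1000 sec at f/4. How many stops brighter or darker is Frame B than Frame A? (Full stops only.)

Aperture: f/16 → f/11 → f/8 → f/5.6 → f/4 — 4 stops wider (brighter).
Shutter speed: 1/30 → 1/60 → 1/125 → 1/250 → 1/500 → 1/1000 — 5 stops faster (darker).
ISO: 100 → 200 → 400 → 800 — 3 stops raised (brighter).
Net: +4 −5 +3 = +2 stops.

2 stops brighter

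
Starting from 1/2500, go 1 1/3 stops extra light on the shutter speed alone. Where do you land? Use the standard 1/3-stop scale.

1/1000s

Shutter speed: 1/2500 → 1/2000 → 1/1600 → 1/1250 → 1/1000 — 1 1/3 stops slower (brighter).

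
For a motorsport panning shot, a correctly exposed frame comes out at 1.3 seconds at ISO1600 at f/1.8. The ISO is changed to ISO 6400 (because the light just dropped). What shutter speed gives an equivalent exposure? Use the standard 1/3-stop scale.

ISO: 1600 → 2000 → 2500 → 3200 → 4000 → 5000 → 6400 — 2 stops higher (brighter).
Need 2 stops darker from the shutter speed: 1.3 → 1 → 0.8 → 0.6 → 0.5 → 0.4 → 0.3.

0.3 s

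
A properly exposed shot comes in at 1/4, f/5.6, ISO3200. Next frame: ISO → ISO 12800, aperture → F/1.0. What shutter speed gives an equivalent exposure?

1/500s

ISO: 3200 → 6400 → 12800 — 2 stops higher (brighter).
Aperture: f/5.6 → f/4 → f/2.8 → f/2 → f/1.4 → f/1.0 — 5 stops wider (brighter).
Net change so far: 7 stops brighter. Offset with the shutter speed: 1/4 → 1/8 → 1/15 → 1/30 → 1/60 → 1/125 → 1/250 → 1/500.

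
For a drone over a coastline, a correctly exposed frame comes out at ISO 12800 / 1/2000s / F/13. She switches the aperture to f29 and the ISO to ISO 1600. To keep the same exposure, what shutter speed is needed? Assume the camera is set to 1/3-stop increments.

Aperture: f/13 → f/14 → f/16 → f/18 → f/20 → f/22 → f/25 → f/29 — 2 1/3 stops narrower (darker).
ISO: 12800 → 10000 → 8000 → 6400 → 5000 → 4000 → 3200 → 2500 → 2000 → 1600 — 3 stops dropped (darker).
Net change so far: 5 1/3 stops darker. Offset with the shutter speed: 1/2000 → 1/1600 → 1/1250 → 1/1000 → 1/800 → 1/640 → 1/500 → 1/400 → 1/320 → 1/250 → 1/200 → 1/160 → 1/125 → 1/100 → 1/80 → 1/60 → 1/50.

1/50s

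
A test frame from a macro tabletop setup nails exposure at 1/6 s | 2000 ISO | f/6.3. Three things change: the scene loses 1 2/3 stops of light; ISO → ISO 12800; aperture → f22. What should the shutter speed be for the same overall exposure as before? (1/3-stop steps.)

1 s

Scene light: 1 2/3 stops darker.
ISO: 2000 → 2500 → 3200 → 4000 → 5000 → 6400 → 8000 → 10000 → 12800 — 2 2/3 stops raised (brighter).
Aperture: f/6.3 → f/7.1 → f/8 → f/9 → f/10 → f/11 → f/13 → f/14 → f/16 → f/18 → f/20 → f/22 — 3 2/3 stops stopped down (darker).
Net so far: 2 2/3 stops darker. Shutter speed: 1/6 → 1/5 → 1/4 → 0.3 → 0.4 → 0.5 → 0.6 → 0.8 → 1.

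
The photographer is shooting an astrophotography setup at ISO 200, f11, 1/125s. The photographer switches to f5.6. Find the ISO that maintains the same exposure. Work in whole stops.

Aperture: f/11 → f/8 → f/5.6 — 2 stops opened up (brighter).
Need 2 stops darker from the ISO: 200 → 100 → 50.

ISO 50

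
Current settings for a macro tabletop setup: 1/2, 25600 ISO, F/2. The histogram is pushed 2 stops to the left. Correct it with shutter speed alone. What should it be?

Underexposed by 2 stops → need 2 stops brighter.
Shutter speed: 1/2 → 1 → 2.

2 s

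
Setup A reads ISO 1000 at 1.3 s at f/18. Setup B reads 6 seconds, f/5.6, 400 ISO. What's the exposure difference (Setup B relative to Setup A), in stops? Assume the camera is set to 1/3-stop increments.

4 1/3 stops brighter

Aperture: f/18 → f/16 → f/14 → f/13 → f/11 → f/10 → f/9 → f/8 → f/7.1 → f/6.3 → f/5.6 — 3 1/3 stops larger aperture (brighter).
Shutter speed: 1.3 → 1.6 → 2 → 2.5 → 3.2 → 4 → 5 → 6 — 2 1/3 stops slower (brighter).
ISO: 1000 → 800 → 640 → 500 → 400 — 1 1/3 stops lower (darker).
Net: +3 1/3 +2 1/3 −1 1/3 = +4 1/3 stops.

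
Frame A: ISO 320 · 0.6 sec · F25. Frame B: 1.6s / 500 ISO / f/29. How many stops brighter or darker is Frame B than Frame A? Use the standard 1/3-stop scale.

1 2/3 stops brighter

Aperture: f/25 → f/29 — 1/3 stop stopped down (darker).
Shutter speed: 0.6 → 0.8 → 1 → 1.3 → 1.6 — 1 1/3 stops slower (brighter).
ISO: 320 → 400 → 500 — 2/3 stop raised (brighter).
Net: −1/3 +1 1/3 +2/3 = +1 2/3 stops.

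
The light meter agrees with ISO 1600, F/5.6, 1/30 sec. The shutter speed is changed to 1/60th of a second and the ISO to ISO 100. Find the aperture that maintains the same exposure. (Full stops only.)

Shutter speed: 1/30 → 1/60 — 1 stop shorter (darker).
ISO: 1600 → 800 → 400 → 200 → 100 — 4 stops lower (darker).
Net change so far: 5 stops darker. Offset with the aperture: f/5.6 → f/4 → f/2.8 → f/2 → f/1.4 → f/1.0.

f/1.0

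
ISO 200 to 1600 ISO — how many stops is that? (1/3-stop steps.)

200 → 250 → 320 → 400 → 500 → 640 → 800 → 1000 → 1250 → 1600 — count the steps: 9 third-stops = 3 stops.

3 stops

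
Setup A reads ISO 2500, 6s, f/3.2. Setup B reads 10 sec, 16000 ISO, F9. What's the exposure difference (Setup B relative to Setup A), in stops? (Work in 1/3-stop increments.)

Aperture: f/3.2 → f/3.5 → f/4 → f/4.5 → f/5 → f/5.6 → f/6.3 → f/7.1 → f/8 → f/9 — 3 stops smaller aperture (darker).
Shutter speed: 6 → 8 → 10 — 2/3 stop longer (brighter).
ISO: 2500 → 3200 → 4000 → 5000 → 6400 → 8000 → 10000 → 12800 → 16000 — 2 2/3 stops raised (brighter).
Net: −3 +2/3 +2 2/3 = +1/3 stops.

1/3 stop brighter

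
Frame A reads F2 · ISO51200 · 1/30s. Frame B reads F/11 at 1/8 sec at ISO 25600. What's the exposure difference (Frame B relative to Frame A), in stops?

Aperture: f/2 → f/2.8 → f/4 → f/5.6 → f/8 → f/11 — 5 stops smaller aperture (darker).
Shutter speed: 1/30 → 1/15 → 1/8 — 2 stops longer (brighter).
ISO: 51200 → 25600 — 1 stop dropped (darker).
Net: −5 +2 −1 = −4 stops.

4 stops darker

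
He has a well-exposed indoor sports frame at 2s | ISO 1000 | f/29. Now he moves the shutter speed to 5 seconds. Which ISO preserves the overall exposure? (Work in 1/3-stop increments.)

Shutter speed: 2 → 2.5 → 3.2 → 4 → 5 — 1 1/3 stops slower (brighter).
Need 1 1/3 stops darker from the ISO: 1000 → 800 → 640 → 500 → 400.

ISO 400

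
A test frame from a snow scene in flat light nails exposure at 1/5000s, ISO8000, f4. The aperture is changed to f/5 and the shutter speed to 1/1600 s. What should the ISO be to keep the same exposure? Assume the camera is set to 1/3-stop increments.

ISO 4000

Aperture: f/4 → f/4.5 → f/5 — 2/3 stop smaller aperture (darker).
Shutter speed: 1/5000 → 1/4000 → 1/3200 → 1/2500 → 1/2000 → 1/1600 — 1 2/3 stops longer (brighter).
Net change so far: 1 stop brighter. Offset with the ISO: 8000 → 6400 → 5000 → 4000.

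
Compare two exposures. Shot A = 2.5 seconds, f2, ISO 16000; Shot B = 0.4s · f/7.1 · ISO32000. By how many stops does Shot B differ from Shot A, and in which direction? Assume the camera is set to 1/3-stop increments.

Aperture: f/2 → f/2.2 → f/2.5 → f/2.8 → f/3.2 → f/3.5 → f/4 → f/4.5 → f/5 → f/5.6 → f/6.3 → f/7.1 — 3 2/3 stops narrower (darker).
Shutter speed: 2.5 → 2 → 1.6 → 1.3 → 1 → 0.8 → 0.6 → 0.5 → 0.4 — 2 2/3 stops shorter (darker).
ISO: 16000 → 20000 → 25600 → 32000 — 1 stop higher (brighter).
Net: −3 2/3 −2 2/3 +1 = −5 1/3 stops.

5 1/3 stops darker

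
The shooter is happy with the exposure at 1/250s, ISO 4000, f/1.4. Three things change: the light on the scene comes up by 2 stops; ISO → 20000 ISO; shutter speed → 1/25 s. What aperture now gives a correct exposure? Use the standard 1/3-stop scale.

f/20

Scene light: 2 stops brighter.
ISO: 4000 → 5000 → 6400 → 8000 → 10000 → 12800 → 16000 → 20000 — 2 1/3 stops raised (brighter).
Shutter speed: 1/250 → 1/200 → 1/160 → 1/125 → 1/100 → 1/80 → 1/60 → 1/50 → 1/40 → 1/30 → 1/25 — 3 1/3 stops longer (brighter).
Net so far: 7 2/3 stops brighter. Aperture: f/1.4 → f/1.6 → f/1.8 → f/2 → f/2.2 → f/2.5 → f/2.8 → f/3.2 → f/3.5 → f/4 → f/4.5 → f/5 → f/5.6 → f/6.3 → f/7.1 → f/8 → f/9 → f/10 → f/11 → f/13 → f/14 → f/16 → f/18 → f/20.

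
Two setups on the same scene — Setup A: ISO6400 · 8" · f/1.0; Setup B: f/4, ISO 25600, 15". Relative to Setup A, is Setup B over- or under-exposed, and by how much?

Aperture: f/1.0 → f/1.4 → f/2 → f/2.8 → f/4 — 4 stops smaller aperture (darker).
Shutter speed: 8 → 15 — 1 stop longer (brighter).
ISO: 6400 → 12800 → 25600 — 2 stops higher (brighter).
Net: −4 +1 +2 = −1 stop.

1 stop darker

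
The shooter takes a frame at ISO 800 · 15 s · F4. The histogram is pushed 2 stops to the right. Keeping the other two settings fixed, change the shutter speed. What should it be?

Overexposed by 2 stops → need 2 stops darker.
Shutter speed: 15 → 8 → 4.

4 s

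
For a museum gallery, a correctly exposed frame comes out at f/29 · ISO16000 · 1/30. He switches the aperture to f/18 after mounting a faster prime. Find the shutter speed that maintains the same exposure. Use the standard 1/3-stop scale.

1/80s

Aperture: f/29 → f/25 → f/22 → f/20 → f/18 — 1 1/3 stops larger aperture (brighter).
Need 1 1/3 stops darker from the shutter speed: 1/30 → 1/40 → 1/50 → 1/60 → 1/80.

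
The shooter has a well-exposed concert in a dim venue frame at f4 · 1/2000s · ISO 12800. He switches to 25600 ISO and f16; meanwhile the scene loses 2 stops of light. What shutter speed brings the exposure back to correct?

1/60s

Scene light: 2 stops darker.
ISO: 12800 → 25600 — 1 stop raised (brighter).
Aperture: f/4 → f/5.6 → f/8 → f/11 → f/16 — 4 stops stopped down (darker).
Net so far: 5 stops darker. Shutter speed: 1/2000 → 1/1000 → 1/500 → 1/250 → 1/125 → 1/60.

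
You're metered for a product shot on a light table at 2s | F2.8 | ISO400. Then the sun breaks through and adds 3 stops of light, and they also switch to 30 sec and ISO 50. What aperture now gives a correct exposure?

Scene light: 3 stops brighter.
Shutter speed: 2 → 4 → 8 → 15 → 30 — 4 stops longer (brighter).
ISO: 400 → 200 → 100 → 50 — 3 stops lower (darker).
Net so far: 4 stops brighter. Aperture: f/2.8 → f/4 → f/5.6 → f/8 → f/11.

f/11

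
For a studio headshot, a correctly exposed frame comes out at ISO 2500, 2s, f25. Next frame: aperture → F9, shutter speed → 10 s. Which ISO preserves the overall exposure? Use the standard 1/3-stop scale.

ISO 64

Aperture: f/25 → f/22 → f/20 → f/18 → f/16 → f/14 → f/13 → f/11 → f/10 → f/9 — 3 stops opened up (brighter).
Shutter speed: 2 → 2.5 → 3.2 → 4 → 5 → 6 → 8 → 10 — 2 1/3 stops slower (brighter).
Net change so far: 5 1/3 stops brighter. Offset with the ISO: 2500 → 2000 → 1600 → 1250 → 1000 → 800 → 640 → 500 → 400 → 320 → 250 → 200 → 160 → 125 → 100 → 80 → 64.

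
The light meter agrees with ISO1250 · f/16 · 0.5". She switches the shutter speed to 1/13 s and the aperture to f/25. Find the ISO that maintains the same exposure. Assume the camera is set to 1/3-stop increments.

ISO 20000

Shutter speed: 0.5 → 0.4 → 0.3 → 1/4 → 1/5 → 1/6 → 1/8 → 1/10 → 1/13 — 2 2/3 stops shorter (darker).
Aperture: f/16 → f/18 → f/20 → f/22 → f/25 — 1 1/3 stops stopped down (darker).
Net change so far: 4 stops darker. Offset with the ISO: 1250 → 1600 → 2000 → 2500 → 3200 → 4000 → 5000 → 6400 → 8000 → 10000 → 12800 → 16000 → 20000.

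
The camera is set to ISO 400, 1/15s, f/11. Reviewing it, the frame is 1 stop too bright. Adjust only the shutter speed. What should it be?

Overexposed by 1 stop → need 1 stop darker.
Shutter speed: 1/15 → 1/30.

1/30s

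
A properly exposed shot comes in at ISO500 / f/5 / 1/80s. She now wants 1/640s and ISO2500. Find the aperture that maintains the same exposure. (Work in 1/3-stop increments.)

f/4

Shutter speed: 1/80 → 1/100 → 1/125 → 1/160 → 1/200 → 1/250 → 1/320 → 1/400 → 1/500 → 1/640 — 3 stops shorter (darker).
ISO: 500 → 640 → 800 → 1000 → 1250 → 1600 → 2000 → 2500 — 2 1/3 stops higher (brighter).
Net change so far: 2/3 stop darker. Offset with the aperture: f/5 → f/4.5 → f/4.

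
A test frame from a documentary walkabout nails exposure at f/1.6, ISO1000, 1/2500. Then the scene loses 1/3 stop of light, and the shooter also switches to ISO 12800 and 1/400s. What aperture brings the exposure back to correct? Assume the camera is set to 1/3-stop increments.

Scene light: 1/3 stop darker.
ISO: 1000 → 1250 → 1600 → 2000 → 2500 → 3200 → 4000 → 5000 → 6400 → 8000 → 10000 → 12800 — 3 2/3 stops higher (brighter).
Shutter speed: 1/2500 → 1/2000 → 1/1600 → 1/1250 → 1/1000 → 1/800 → 1/640 → 1/500 → 1/400 — 2 2/3 stops longer (brighter).
Net so far: 6 stops brighter. Aperture: f/1.6 → f/1.8 → f/2 → f/2.2 → f/2.5 → f/2.8 → f/3.2 → f/3.5 → f/4 → f/4.5 → f/5 → f/5.6 → f/6.3 → f/7.1 → f/8 → f/9 → f/10 → f/11 → f/13.

f/13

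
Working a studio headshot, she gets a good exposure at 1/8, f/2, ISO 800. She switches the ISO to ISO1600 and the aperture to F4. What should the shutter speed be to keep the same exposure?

ISO: 800 → 1600 — 1 stop raised (brighter).
Aperture: f/2 → f/2.8 → f/4 — 2 stops smaller aperture (darker).
Net change so far: 1 stop darker. Offset with the shutter speed: 1/8 → 1/4.

1/4s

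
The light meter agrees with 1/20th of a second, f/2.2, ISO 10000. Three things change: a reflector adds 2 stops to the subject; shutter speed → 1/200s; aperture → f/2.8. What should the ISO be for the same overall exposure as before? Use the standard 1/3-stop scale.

ISO 40000

Scene light: 2 stops brighter.
Shutter speed: 1/20 → 1/25 → 1/30 → 1/40 → 1/50 → 1/60 → 1/80 → 1/100 → 1/125 → 1/160 → 1/200 — 3 1/3 stops faster (darker).
Aperture: f/2.2 → f/2.5 → f/2.8 — 2/3 stop narrower (darker).
Net so far: 2 stops darker. ISO: 10000 → 12800 → 16000 → 20000 → 25600 → 32000 → 40000.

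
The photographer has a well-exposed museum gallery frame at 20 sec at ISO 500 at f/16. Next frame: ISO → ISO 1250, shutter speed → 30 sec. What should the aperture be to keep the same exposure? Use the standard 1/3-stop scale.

ISO: 500 → 640 → 800 → 1000 → 1250 — 1 1/3 stops raised (brighter).
Shutter speed: 20 → 25 → 30 — 2/3 stop slower (brighter).
Net change so far: 2 stops brighter. Offset with the aperture: f/16 → f/18 → f/20 → f/22 → f/25 → f/29 → f/32.

f/32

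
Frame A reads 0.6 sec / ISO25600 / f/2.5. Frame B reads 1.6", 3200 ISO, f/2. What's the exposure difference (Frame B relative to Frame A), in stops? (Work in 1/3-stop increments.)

1 stop darker

Aperture: f/2.5 → f/2.2 → f/2 — 2/3 stop opened up (brighter).
Shutter speed: 0.6 → 0.8 → 1 → 1.3 → 1.6 — 1 1/3 stops longer (brighter).
ISO: 25600 → 20000 → 16000 → 12800 → 10000 → 8000 → 6400 → 5000 → 4000 → 3200 — 3 stops lower (darker).
Net: +2/3 +1 1/3 −3 = −1 stop.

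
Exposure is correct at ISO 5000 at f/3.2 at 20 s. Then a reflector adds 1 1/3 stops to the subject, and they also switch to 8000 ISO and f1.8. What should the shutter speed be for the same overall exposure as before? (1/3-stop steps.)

Scene light: 1 1/3 stops brighter.
ISO: 5000 → 6400 → 8000 — 2/3 stop raised (brighter).
Aperture: f/3.2 → f/2.8 → f/2.5 → f/2.2 → f/2 → f/1.8 — 1 2/3 stops larger aperture (brighter).
Net so far: 3 2/3 stops brighter. Shutter speed: 20 → 15 → 13 → 10 → 8 → 6 → 5 → 4 → 3.2 → 2.5 → 2 → 1.6.

1.6 s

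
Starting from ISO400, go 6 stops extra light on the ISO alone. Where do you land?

ISO: 400 → 800 → 1600 → 3200 → 6400 → 12800 → 25600 — 6 stops raised (brighter).

ISO 25600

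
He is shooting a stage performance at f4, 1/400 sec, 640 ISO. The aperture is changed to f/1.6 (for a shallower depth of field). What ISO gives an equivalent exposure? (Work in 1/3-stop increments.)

Aperture: f/4 → f/3.5 → f/3.2 → f/2.8 → f/2.5 → f/2.2 → f/2 → f/1.8 → f/1.6 — 2 2/3 stops wider (brighter).
Need 2 2/3 stops darker from the ISO: 640 → 500 → 400 → 320 → 250 → 200 → 160 → 125 → 100.

ISO 100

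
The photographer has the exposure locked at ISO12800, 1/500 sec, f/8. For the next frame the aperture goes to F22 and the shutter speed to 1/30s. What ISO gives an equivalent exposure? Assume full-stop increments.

Aperture: f/8 → f/11 → f/16 → f/22 — 3 stops smaller aperture (darker).
Shutter speed: 1/500 → 1/250 → 1/125 → 1/60 → 1/30 — 4 stops longer (brighter).
Net change so far: 1 stop brighter. Offset with the ISO: 12800 → 6400.

ISO 6400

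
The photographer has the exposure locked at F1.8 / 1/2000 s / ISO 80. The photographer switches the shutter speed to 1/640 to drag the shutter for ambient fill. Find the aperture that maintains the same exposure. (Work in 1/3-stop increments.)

Shutter speed: 1/2000 → 1/1600 → 1/1250 → 1/1000 → 1/800 → 1/640 — 1 2/3 stops slower (brighter).
Need 1 2/3 stops darker from the aperture: f/1.8 → f/2 → f/2.2 → f/2.5 → f/2.8 → f/3.2.

f/3.2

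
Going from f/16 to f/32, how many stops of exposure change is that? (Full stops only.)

2 stops

f/16 → f/22 → f/32 — count the steps: 2 stops.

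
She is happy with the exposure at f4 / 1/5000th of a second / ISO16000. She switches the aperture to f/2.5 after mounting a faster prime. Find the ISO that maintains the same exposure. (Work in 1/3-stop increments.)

ISO 6400

Aperture: f/4 → f/3.5 → f/3.2 → f/2.8 → f/2.5 — 1 1/3 stops larger aperture (brighter).
Need 1 1/3 stops darker from the ISO: 16000 → 12800 → 10000 → 8000 → 6400.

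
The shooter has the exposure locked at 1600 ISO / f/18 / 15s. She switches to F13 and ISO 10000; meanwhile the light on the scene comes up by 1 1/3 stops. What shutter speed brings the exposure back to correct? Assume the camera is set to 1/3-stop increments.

0.5 s

Scene light: 1 1/3 stops brighter.
Aperture: f/18 → f/16 → f/14 → f/13 — 1 stop opened up (brighter).
ISO: 1600 → 2000 → 2500 → 3200 → 4000 → 5000 → 6400 → 8000 → 10000 — 2 2/3 stops raised (brighter).
Net so far: 5 stops brighter. Shutter speed: 15 → 13 → 10 → 8 → 6 → 5 → 4 → 3.2 → 2.5 → 2 → 1.6 → 1.3 → 1 → 0.8 → 0.6 → 0.5.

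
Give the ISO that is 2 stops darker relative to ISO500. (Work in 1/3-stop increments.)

ISO 125

ISO: 500 → 400 → 320 → 250 → 200 → 160 → 125 — 2 stops lower (darker).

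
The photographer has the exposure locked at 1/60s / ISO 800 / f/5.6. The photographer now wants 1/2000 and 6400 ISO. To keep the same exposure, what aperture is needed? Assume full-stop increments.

f/2.8

Shutter speed: 1/60 → 1/125 → 1/250 → 1/500 → 1/1000 → 1/2000 — 5 stops shorter (darker).
ISO: 800 → 1600 → 3200 → 6400 — 3 stops higher (brighter).
Net change so far: 2 stops darker. Offset with the aperture: f/5.6 → f/4 → f/2.8.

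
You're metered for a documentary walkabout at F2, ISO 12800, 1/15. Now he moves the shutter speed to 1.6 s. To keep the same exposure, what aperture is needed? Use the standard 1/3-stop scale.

f/10

Shutter speed: 1/15 → 1/13 → 1/10 → 1/8 → 1/6 → 1/5 → 1/4 → 0.3 → 0.4 → 0.5 → 0.6 → 0.8 → 1 → 1.3 → 1.6 — 4 2/3 stops longer (brighter).
Need 4 2/3 stops darker from the aperture: f/2 → f/2.2 → f/2.5 → f/2.8 → f/3.2 → f/3.5 → f/4 → f/4.5 → f/5 → f/5.6 → f/6.3 → f/7.1 → f/8 → f/9 → f/10.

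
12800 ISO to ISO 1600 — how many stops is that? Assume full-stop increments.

12800 → 6400 → 3200 → 1600 — count the steps: 3 stops.

3 stops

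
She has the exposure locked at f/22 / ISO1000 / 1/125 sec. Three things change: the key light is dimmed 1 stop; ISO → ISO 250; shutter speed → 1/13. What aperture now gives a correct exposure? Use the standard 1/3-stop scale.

Scene light: 1 stop darker.
ISO: 1000 → 800 → 640 → 500 → 400 → 320 → 250 — 2 stops dropped (darker).
Shutter speed: 1/125 → 1/100 → 1/80 → 1/60 → 1/50 → 1/40 → 1/30 → 1/25 → 1/20 → 1/15 → 1/13 — 3 1/3 stops longer (brighter).
Net so far: 1/3 stop brighter. Aperture: f/22 → f/25.

f/25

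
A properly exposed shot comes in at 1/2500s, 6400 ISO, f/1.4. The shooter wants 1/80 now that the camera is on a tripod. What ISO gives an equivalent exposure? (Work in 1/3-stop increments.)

Shutter speed: 1/2500 → 1/2000 → 1/1600 → 1/1250 → 1/1000 → 1/800 → 1/640 → 1/500 → 1/400 → 1/320 → 1/250 → 1/200 → 1/160 → 1/125 → 1/100 → 1/80 — 5 stops longer (brighter).
Need 5 stops darker from the ISO: 6400 → 5000 → 4000 → 3200 → 2500 → 2000 → 1600 → 1250 → 1000 → 800 → 640 → 500 → 400 → 320 → 250 → 200.

ISO 200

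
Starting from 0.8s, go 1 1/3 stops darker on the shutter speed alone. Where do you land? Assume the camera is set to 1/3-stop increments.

0.3 s

Shutter speed: 0.8 → 0.6 → 0.5 → 0.4 → 0.3 — 1 1/3 stops shorter (darker).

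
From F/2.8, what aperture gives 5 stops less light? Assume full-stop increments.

f/16

Aperture: f/2.8 → f/4 → f/5.6 → f/8 → f/11 → f/16 — 5 stops stopped down (darker).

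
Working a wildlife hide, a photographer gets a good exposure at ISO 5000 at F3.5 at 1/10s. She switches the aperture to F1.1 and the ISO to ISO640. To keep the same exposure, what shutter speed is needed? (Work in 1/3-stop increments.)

Aperture: f/3.5 → f/3.2 → f/2.8 → f/2.5 → f/2.2 → f/2 → f/1.8 → f/1.6 → f/1.4 → f/1.2 → f/1.1 — 3 1/3 stops opened up (brighter).
ISO: 5000 → 4000 → 3200 → 2500 → 2000 → 1600 → 1250 → 1000 → 800 → 640 — 3 stops lower (darker).
Net change so far: 1/3 stop brighter. Offset with the shutter speed: 1/10 → 1/13.

1/13s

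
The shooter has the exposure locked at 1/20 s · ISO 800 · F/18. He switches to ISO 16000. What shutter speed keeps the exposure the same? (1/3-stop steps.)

1/400s

ISO: 800 → 1000 → 1250 → 1600 → 2000 → 2500 → 3200 → 4000 → 5000 → 6400 → 8000 → 10000 → 12800 → 16000 — 4 1/3 stops higher (brighter).
Need 4 1/3 stops darker from the shutter speed: 1/20 → 1/25 → 1/30 → 1/40 → 1/50 → 1/60 → 1/80 → 1/100 → 1/125 → 1/160 → 1/200 → 1/250 → 1/320 → 1/400.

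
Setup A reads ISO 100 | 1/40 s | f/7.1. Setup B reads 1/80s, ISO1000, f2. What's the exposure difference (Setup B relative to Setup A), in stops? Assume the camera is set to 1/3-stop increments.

6 stops brighter

Aperture: f/7.1 → f/6.3 → f/5.6 → f/5 → f/4.5 → f/4 → f/3.5 → f/3.2 → f/2.8 → f/2.5 → f/2.2 → f/2 — 3 2/3 stops opened up (brighter).
Shutter speed: 1/40 → 1/50 → 1/60 → 1/80 — 1 stop faster (darker).
ISO: 100 → 125 → 160 → 200 → 250 → 320 → 400 → 500 → 640 → 800 → 1000 — 3 1/3 stops raised (brighter).
Net: +3 2/3 −1 +3 1/3 = +6 stops.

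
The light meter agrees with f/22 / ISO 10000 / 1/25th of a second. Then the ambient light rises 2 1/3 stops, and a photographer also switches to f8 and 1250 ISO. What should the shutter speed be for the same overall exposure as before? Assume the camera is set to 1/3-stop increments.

1/125s

Scene light: 2 1/3 stops brighter.
Aperture: f/22 → f/20 → f/18 → f/16 → f/14 → f/13 → f/11 → f/10 → f/9 → f/8 — 3 stops opened up (brighter).
ISO: 10000 → 8000 → 6400 → 5000 → 4000 → 3200 → 2500 → 2000 → 1600 → 1250 — 3 stops lower (darker).
Net so far: 2 1/3 stops brighter. Shutter speed: 1/25 → 1/30 → 1/40 → 1/50 → 1/60 → 1/80 → 1/100 → 1/125.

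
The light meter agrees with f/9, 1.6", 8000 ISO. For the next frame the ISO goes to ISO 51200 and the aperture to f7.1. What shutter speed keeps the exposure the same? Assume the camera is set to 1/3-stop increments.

1/6s

ISO: 8000 → 10000 → 12800 → 16000 → 20000 → 25600 → 32000 → 40000 → 51200 — 2 2/3 stops raised (brighter).
Aperture: f/9 → f/8 → f/7.1 — 2/3 stop wider (brighter).
Net change so far: 3 1/3 stops brighter. Offset with the shutter speed: 1.6 → 1.3 → 1 → 0.8 → 0.6 → 0.5 → 0.4 → 0.3 → 1/4 → 1/5 → 1/6.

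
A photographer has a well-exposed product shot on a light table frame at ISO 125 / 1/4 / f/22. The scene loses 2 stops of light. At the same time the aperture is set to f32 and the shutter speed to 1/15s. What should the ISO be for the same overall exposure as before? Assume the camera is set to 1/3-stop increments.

Scene light: 2 stops darker.
Aperture: f/22 → f/25 → f/29 → f/32 — 1 stop smaller aperture (darker).
Shutter speed: 1/4 → 1/5 → 1/6 → 1/8 → 1/10 → 1/13 → 1/15 — 2 stops shorter (darker).
Net so far: 5 stops darker. ISO: 125 → 160 → 200 → 250 → 320 → 400 → 500 → 640 → 800 → 1000 → 1250 → 1600 → 2000 → 2500 → 3200 → 4000.

ISO 4000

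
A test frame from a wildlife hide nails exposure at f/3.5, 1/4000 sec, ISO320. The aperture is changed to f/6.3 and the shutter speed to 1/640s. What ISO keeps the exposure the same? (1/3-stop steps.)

Aperture: f/3.5 → f/4 → f/4.5 → f/5 → f/5.6 → f/6.3 — 1 2/3 stops smaller aperture (darker).
Shutter speed: 1/4000 → 1/3200 → 1/2500 → 1/2000 → 1/1600 → 1/1250 → 1/1000 → 1/800 → 1/640 — 2 2/3 stops slower (brighter).
Net change so far: 1 stop brighter. Offset with the ISO: 320 → 250 → 200 → 160.

ISO 160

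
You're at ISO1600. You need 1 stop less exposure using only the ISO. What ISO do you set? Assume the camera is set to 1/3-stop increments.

ISO 800

ISO: 1600 → 1250 → 1000 → 800 — 1 stop dropped (darker).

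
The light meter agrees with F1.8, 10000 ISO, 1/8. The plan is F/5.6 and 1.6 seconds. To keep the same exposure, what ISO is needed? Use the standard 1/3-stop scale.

Aperture: f/1.8 → f/2 → f/2.2 → f/2.5 → f/2.8 → f/3.2 → f/3.5 → f/4 → f/4.5 → f/5 → f/5.6 — 3 1/3 stops narrower (darker).
Shutter speed: 1/8 → 1/6 → 1/5 → 1/4 → 0.3 → 0.4 → 0.5 → 0.6 → 0.8 → 1 → 1.3 → 1.6 — 3 2/3 stops slower (brighter).
Net change so far: 1/3 stop brighter. Offset with the ISO: 10000 → 8000.

ISO 8000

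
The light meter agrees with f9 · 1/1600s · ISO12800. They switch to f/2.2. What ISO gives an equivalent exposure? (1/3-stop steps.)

ISO 800

Aperture: f/9 → f/8 → f/7.1 → f/6.3 → f/5.6 → f/5 → f/4.5 → f/4 → f/3.5 → f/3.2 → f/2.8 → f/2.5 → f/2.2 — 4 stops opened up (brighter).
Need 4 stops darker from the ISO: 12800 → 10000 → 8000 → 6400 → 5000 → 4000 → 3200 → 2500 → 2000 → 1600 → 1250 → 1000 → 800.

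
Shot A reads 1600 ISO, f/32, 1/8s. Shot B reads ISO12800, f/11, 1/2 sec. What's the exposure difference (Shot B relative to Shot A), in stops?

8 stops brighter

Aperture: f/32 → f/22 → f/16 → f/11 — 3 stops larger aperture (brighter).
Shutter speed: 1/8 → 1/4 → 1/2 — 2 stops slower (brighter).
ISO: 1600 → 3200 → 6400 → 12800 — 3 stops raised (brighter).
Net: +3 +2 +3 = +8 stops.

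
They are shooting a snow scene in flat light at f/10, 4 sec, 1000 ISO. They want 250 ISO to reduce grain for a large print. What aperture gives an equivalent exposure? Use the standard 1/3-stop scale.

f/5

ISO: 1000 → 800 → 640 → 500 → 400 → 320 → 250 — 2 stops dropped (darker).
Need 2 stops brighter from the aperture: f/10 → f/9 → f/8 → f/7.1 → f/6.3 → f/5.6 → f/5.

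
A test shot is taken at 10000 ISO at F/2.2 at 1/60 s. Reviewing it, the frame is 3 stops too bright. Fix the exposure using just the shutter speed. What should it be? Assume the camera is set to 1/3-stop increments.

1/500s

Overexposed by 3 stops → need 3 stops darker.
Shutter speed: 1/60 → 1/80 → 1/100 → 1/125 → 1/160 → 1/200 → 1/250 → 1/320 → 1/400 → 1/500.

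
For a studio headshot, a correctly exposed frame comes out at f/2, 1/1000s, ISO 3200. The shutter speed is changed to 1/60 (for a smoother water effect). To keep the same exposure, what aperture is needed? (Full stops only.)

f/8

Shutter speed: 1/1000 → 1/500 → 1/250 → 1/125 → 1/60 — 4 stops longer (brighter).
Need 4 stops darker from the aperture: f/2 → f/2.8 → f/4 → f/5.6 → f/8.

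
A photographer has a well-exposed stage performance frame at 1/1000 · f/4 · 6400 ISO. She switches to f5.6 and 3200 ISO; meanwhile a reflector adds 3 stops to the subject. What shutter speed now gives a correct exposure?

1/2000s

Scene light: 3 stops brighter.
Aperture: f/4 → f/5.6 — 1 stop stopped down (darker).
ISO: 6400 → 3200 — 1 stop dropped (darker).
Net so far: 1 stop brighter. Shutter speed: 1/1000 → 1/2000.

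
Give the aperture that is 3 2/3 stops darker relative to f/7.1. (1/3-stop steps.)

f/25

Aperture: f/7.1 → f/8 → f/9 → f/10 → f/11 → f/13 → f/14 → f/16 → f/18 → f/20 → f/22 → f/25 — 3 2/3 stops narrower (darker).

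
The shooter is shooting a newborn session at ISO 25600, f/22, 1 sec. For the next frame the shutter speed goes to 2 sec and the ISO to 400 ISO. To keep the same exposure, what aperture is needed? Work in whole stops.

Shutter speed: 1 → 2 — 1 stop longer (brighter).
ISO: 25600 → 12800 → 6400 → 3200 → 1600 → 800 → 400 — 6 stops lower (darker).
Net change so far: 5 stops darker. Offset with the aperture: f/22 → f/16 → f/11 → f/8 → f/5.6 → f/4.

f/4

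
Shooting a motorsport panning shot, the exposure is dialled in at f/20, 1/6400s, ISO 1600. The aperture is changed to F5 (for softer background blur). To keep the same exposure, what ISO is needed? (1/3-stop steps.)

ISO 100

Aperture: f/20 → f/18 → f/16 → f/14 → f/13 → f/11 → f/10 → f/9 → f/8 → f/7.1 → f/6.3 → f/5.6 → f/5 — 4 stops wider (brighter).
Need 4 stops darker from the ISO: 1600 → 1250 → 1000 → 800 → 640 → 500 → 400 → 320 → 250 → 200 → 160 → 125 → 100.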